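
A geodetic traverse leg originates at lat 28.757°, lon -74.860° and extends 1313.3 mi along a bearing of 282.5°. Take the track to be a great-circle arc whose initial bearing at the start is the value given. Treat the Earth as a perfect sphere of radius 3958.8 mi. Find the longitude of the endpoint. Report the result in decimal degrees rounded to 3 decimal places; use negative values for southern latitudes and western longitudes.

longitude -96.661°

Central angle δ = d/R = 0.331742 rad.
Start latitude φ₁ = 0.501904 rad; initial bearing θ = 4.930555 rad.
Destination latitude: φ₂ = arcsin( sin φ₁ cos δ + cos φ₁ sin δ cos θ ) = arcsin(0.516663) = 31.109°.
For the longitude increment, Δλ = atan2( sin θ sin δ cos φ₁, cos δ − sin φ₁ sin φ₂ ) = atan2(-0.278754, 0.696912) = -21.801°.
λ₂ = -74.860° + -21.801° = -96.661°.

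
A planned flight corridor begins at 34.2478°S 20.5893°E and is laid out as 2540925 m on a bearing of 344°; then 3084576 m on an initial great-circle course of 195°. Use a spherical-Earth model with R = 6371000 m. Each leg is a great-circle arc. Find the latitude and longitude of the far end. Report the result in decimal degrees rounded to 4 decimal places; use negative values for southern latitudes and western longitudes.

latitude -38.7168°, longitude 5.4218°

Apply the spherical direct solution leg by leg, carrying full precision between legs.
Leg 1: from (-34.2478°, 20.5893°), δ = 2540925/6371000 = 0.398827 rad, θ = 344° → φ = -12.1245°, λ = 14.3038°.
Leg 2: from (-12.1245°, 14.3038°), δ = 3084576/6371000 = 0.484159 rad, θ = 195° → φ = -38.7168°, λ = 5.4218°.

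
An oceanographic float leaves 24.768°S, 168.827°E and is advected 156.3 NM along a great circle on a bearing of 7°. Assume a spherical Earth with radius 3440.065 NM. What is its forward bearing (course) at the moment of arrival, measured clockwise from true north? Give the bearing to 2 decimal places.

Central angle δ = d/R = 0.045435 rad.
Start latitude φ₁ = -0.432283 rad; initial bearing θ = 0.122173 rad.
Applying the spherical law of cosines for sides, sin φ₂ = sin φ₁ cos δ + cos φ₁ sin δ cos θ = -0.377579, so φ₂ = -22.184°.
For the longitude increment, Δλ = atan2( sin θ sin δ cos φ₁, cos δ − sin φ₁ sin φ₂ ) = atan2(0.005026, 0.840783) = 0.343°.
λ₂ = 168.827° + 0.343° = 169.170°.
The forward bearing on arrival equals the back-azimuth from the destination plus 180°.
Back-azimuth from P₂ (-22.18°, 169.17°) to P₁ (-24.77°, 168.83°), with Δλ' = λ₁ − λ₂ = -0.34°: atan2( sin Δλ' cos φ₁ , cos φ₂ sin φ₁ − sin φ₂ cos φ₁ cos Δλ' ) = 186.86°.
Final bearing = (186.86° + 180°) mod 360° = 6.86°.

final bearing 6.86°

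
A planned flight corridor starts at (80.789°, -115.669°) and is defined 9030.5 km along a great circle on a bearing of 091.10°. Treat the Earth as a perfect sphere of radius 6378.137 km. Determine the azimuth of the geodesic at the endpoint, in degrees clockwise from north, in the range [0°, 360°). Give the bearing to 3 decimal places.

final bearing 170.685°

Central angle δ = d/R = 1.415852 rad.
Converting: φ₁ = 1.410034 rad, θ = 1.589995 rad.
Destination latitude: φ₂ = arcsin( sin φ₁ cos δ + cos φ₁ sin δ cos θ ) = arcsin(0.149299) = 8.586°.
For the longitude increment, Δλ = atan2( sin θ sin δ cos φ₁, cos δ − sin φ₁ sin φ₂ ) = atan2(0.158124, 0.006951) = 87.483°.
Hence λ₂ = -115.669° + 87.483° = -28.186°.
The forward bearing on arrival equals the back-azimuth from the destination plus 180°.
Back-azimuth from P₂ (8.586°, -28.186°) to P₁ (80.789°, -115.669°), with Δλ' = λ₁ − λ₂ = -87.483°: atan2( sin Δλ' cos φ₁ , cos φ₂ sin φ₁ − sin φ₂ cos φ₁ cos Δλ' ) = 350.685°.
Final bearing = (350.685° + 180°) mod 360° = 170.685°.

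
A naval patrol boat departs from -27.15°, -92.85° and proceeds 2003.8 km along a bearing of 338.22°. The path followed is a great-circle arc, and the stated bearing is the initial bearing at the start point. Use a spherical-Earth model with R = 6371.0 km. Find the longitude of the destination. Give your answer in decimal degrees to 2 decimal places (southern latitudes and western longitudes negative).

Angular distance δ = d/R = 2003.8 / 6371 = 0.314519 rad.
Start latitude φ₁ = -0.473857 rad; initial bearing θ = 5.903053 rad.
Applying the spherical law of cosines for sides, sin φ₂ = sin φ₁ cos δ + cos φ₁ sin δ cos θ = -0.178315, so φ₂ = -10.27°.
For the longitude increment, Δλ = atan2( sin θ sin δ cos φ₁, cos δ − sin φ₁ sin φ₂ ) = atan2(-0.102138, 0.869576) = -6.70°.
λ₂ = -92.85° + -6.70° = -99.55°.

longitude -99.55°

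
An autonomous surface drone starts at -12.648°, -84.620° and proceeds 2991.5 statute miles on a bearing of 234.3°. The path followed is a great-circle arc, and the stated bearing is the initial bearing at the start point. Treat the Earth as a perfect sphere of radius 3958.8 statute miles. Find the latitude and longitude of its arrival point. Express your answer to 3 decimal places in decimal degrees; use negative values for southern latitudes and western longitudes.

Angular distance δ = d/R = 2991.5 / 3958.8 = 0.755658 rad.
Start latitude φ₁ = -0.220749 rad; initial bearing θ = 4.089306 rad.
Destination latitude: φ₂ = arcsin( sin φ₁ cos δ + cos φ₁ sin δ cos θ ) = arcsin(-0.549827) = -33.355°.
Δλ = atan2( sin θ sin δ cos φ₁ , cos δ − sin φ₁ sin φ₂ ) = atan2(-0.543387, 0.607430) = -0.729806 rad = -41.815°.
Hence λ₂ = -84.620° + -41.815° = -126.435°.

latitude -33.355°, longitude -126.435°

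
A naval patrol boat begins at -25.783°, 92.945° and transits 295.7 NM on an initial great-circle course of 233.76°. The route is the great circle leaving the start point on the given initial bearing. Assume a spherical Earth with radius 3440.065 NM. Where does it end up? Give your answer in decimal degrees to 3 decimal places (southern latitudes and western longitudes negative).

Central angle δ = d/R = 0.085958 rad.
Converting: φ₁ = -0.449998 rad, θ = 4.079882 rad.
Applying the spherical law of cosines for sides, sin φ₂ = sin φ₁ cos δ + cos φ₁ sin δ cos θ = -0.479058, so φ₂ = -28.624°.
For the longitude increment, Δλ = atan2( sin θ sin δ cos φ₁, cos δ − sin φ₁ sin φ₂ ) = atan2(-0.062350, 0.787935) = -4.524°.
Hence λ₂ = 92.945° + -4.524° = 88.421°.

latitude -28.624°, longitude 88.421°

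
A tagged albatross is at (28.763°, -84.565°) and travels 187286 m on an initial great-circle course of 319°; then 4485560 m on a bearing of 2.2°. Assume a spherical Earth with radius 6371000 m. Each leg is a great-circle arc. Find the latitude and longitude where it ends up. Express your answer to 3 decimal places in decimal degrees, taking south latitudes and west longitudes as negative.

latitude 70.297°, longitude -81.614°

Apply the spherical direct solution leg by leg, carrying full precision between legs.
Leg 1: from (28.763°, -84.565°), δ = 187286/6371000 = 0.029397 rad, θ = 319° → φ = 30.028°, λ = -85.841°.
Leg 2: from (30.028°, -85.841°), δ = 4485560/6371000 = 0.704059 rad, θ = 2.2° → φ = 70.297°, λ = -81.614°.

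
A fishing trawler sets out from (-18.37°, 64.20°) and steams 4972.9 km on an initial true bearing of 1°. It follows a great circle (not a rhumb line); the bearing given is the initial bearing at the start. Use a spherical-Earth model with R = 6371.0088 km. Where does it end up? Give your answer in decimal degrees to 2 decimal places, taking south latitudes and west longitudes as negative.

Central angle δ = d/R = 0.780551 rad.
Start latitude φ₁ = -0.320617 rad; initial bearing θ = 0.017453 rad.
Destination latitude: φ₂ = arcsin( sin φ₁ cos δ + cos φ₁ sin δ cos θ ) = arcsin(0.443788) = 26.35°.
For the longitude increment, Δλ = atan2( sin θ sin δ cos φ₁, cos δ − sin φ₁ sin φ₂ ) = atan2(0.011655, 0.850386) = 0.79°.
λ₂ = 64.20° + 0.79° = 64.99°.

latitude 26.35°, longitude 64.99°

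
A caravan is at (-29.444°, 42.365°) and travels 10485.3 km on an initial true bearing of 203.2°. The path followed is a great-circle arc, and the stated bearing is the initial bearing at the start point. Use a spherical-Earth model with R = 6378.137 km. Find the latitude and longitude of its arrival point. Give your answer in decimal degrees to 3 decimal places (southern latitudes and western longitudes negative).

Angular distance δ = d/R = 10485.3 / 6378.137 = 1.643944 rad.
Converting: φ₁ = -0.513895 rad, θ = 3.546509 rad.
sin φ₂ = sin φ₁ cos δ + cos φ₁ sin δ cos θ = (-0.491573)(-0.073082) + (0.870837)(0.997326)(-0.919135) = -0.762351
φ₂ = asin(-0.762351) = -0.866938 rad = -49.672°.
For the longitude increment, Δλ = atan2( sin θ sin δ cos φ₁, cos δ − sin φ₁ sin φ₂ ) = atan2(-0.342142, -0.447833) = -142.620°.
λ₂ = λ₁ + Δλ = -100.255°.

latitude -49.672°, longitude -100.255°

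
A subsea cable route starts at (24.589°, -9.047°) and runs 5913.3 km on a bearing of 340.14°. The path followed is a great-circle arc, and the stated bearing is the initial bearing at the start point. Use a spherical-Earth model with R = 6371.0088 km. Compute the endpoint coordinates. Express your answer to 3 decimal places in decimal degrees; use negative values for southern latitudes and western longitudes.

Central angle δ = d/R = 0.928158 rad.
Converting: φ₁ = 0.429159 rad, θ = 5.936563 rad.
Applying the spherical law of cosines for sides, sin φ₂ = sin φ₁ cos δ + cos φ₁ sin δ cos θ = 0.934007, so φ₂ = 69.068°.
Then Δλ = atan2(-0.247292, 0.210664) = -0.865210 rad, from sin θ sin δ cos φ₁ over cos δ − sin φ₁ sin φ₂.
Hence λ₂ = -9.047° + -49.573° = -58.620°.

latitude 69.068°, longitude -58.620°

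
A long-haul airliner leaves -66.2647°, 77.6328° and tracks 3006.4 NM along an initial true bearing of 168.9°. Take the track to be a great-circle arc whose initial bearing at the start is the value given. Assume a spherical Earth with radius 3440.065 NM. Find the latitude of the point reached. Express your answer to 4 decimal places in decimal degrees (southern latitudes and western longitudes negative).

latitude -62.9262°

δ = 3006.4/3440.065 = 0.873937 rad (50.0729°).
Start latitude φ₁ = -1.156537 rad; initial bearing θ = 2.947861 rad.
Applying the spherical law of cosines for sides, sin φ₂ = sin φ₁ cos δ + cos φ₁ sin δ cos θ = -0.890421, so φ₂ = -62.9262°.
Then Δλ = atan2(0.059426, -0.173292) = 2.811236 rad, from sin θ sin δ cos φ₁ over cos δ − sin φ₁ sin φ₂.
λ₂ = 77.6328° + 161.0720° = 238.7048°, normalized to (−180°, 180°] → -121.2952°.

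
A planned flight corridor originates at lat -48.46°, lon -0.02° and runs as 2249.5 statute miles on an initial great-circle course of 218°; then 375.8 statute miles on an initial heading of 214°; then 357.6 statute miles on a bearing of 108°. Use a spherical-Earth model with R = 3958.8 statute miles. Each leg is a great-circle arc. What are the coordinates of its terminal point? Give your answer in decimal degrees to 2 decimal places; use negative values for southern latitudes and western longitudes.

latitude -71.06°, longitude -47.55°

Apply the spherical direct solution leg by leg, carrying full precision between legs.
Leg 1: from (-48.46°, -0.02°), δ = 2249.5/3958.8 = 0.568228 rad, θ = 218° → φ = -65.79°, λ = -53.93°.
Leg 2: from (-65.79°, -53.93°), δ = 375.8/3958.8 = 0.094928 rad, θ = 214° → φ = -70.08°, λ = -62.88°.
Leg 3: from (-70.08°, -62.88°), δ = 357.6/3958.8 = 0.090330 rad, θ = 108° → φ = -71.06°, λ = -47.55°.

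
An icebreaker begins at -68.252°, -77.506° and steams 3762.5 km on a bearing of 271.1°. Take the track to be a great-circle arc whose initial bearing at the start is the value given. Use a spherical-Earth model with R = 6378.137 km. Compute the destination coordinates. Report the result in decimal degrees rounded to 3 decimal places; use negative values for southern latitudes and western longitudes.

latitude -50.165°, longitude -137.761°

The arc subtends δ = 3762.5/6378.137 = 0.589906 rad at the centre.
Start latitude φ₁ = -1.191222 rad; initial bearing θ = 4.731588 rad.
Applying the spherical law of cosines for sides, sin φ₂ = sin φ₁ cos δ + cos φ₁ sin δ cos θ = -0.767888, so φ₂ = -50.165°.
Then Δλ = atan2(-0.206079, 0.117761) = -1.051643 rad, from sin θ sin δ cos φ₁ over cos δ − sin φ₁ sin φ₂.
Hence λ₂ = -77.506° + -60.255° = -137.761°.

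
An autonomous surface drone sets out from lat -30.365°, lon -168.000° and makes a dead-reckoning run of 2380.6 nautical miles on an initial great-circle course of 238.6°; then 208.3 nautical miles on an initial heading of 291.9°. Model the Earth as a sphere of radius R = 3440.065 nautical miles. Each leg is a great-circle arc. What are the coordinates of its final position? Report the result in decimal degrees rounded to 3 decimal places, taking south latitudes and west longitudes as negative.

Apply the spherical direct solution leg by leg, carrying full precision between legs.
Leg 1: from (-30.365°, -168.000°), δ = 2380.6/3440.065 = 0.692022 rad, θ = 238.6° → φ = -42.537°, λ = 144.340°.
Leg 2: from (-42.537°, 144.340°), δ = 208.3/3440.065 = 0.060551 rad, θ = 291.9° → φ = -41.163°, λ = 140.063°.

latitude -41.163°, longitude 140.063°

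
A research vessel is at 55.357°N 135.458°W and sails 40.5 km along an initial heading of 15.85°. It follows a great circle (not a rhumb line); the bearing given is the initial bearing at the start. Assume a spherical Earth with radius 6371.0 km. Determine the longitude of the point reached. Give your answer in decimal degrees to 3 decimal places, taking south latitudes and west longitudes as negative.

longitude -135.281°

δ = 40.5/6371 = 0.006357 rad (0.3642°).
Converting: φ₁ = 0.966162 rad, θ = 0.276635 rad.
sin φ₂ = sin φ₁ cos δ + cos φ₁ sin δ cos θ = (0.822710)(0.999980) + (0.568461)(0.006357)(0.961980) = 0.826170
φ₂ = asin(0.826170) = 0.972275 rad = 55.707°.
Δλ = atan2( sin θ sin δ cos φ₁ , cos δ − sin φ₁ sin φ₂ ) = atan2(0.000987, 0.320282) = 0.003082 rad = 0.177°.
λ₂ = -135.458° + 0.177° = -135.281°.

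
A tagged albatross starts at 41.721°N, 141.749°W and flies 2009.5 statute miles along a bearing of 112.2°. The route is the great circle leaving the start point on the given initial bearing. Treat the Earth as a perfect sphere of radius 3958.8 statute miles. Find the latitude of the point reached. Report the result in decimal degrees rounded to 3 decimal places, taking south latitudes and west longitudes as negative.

The arc subtends δ = 2009.5/3958.8 = 0.507603 rad at the centre.
Start latitude φ₁ = 0.728169 rad; initial bearing θ = 1.958259 rad.
Destination latitude: φ₂ = arcsin( sin φ₁ cos δ + cos φ₁ sin δ cos θ ) = arcsin(0.444507) = 26.392°.
For the longitude increment, Δλ = atan2( sin θ sin δ cos φ₁, cos δ − sin φ₁ sin φ₂ ) = atan2(0.335916, 0.578091) = 30.160°.
Hence λ₂ = -141.749° + 30.160° = -111.589°.

latitude 26.392°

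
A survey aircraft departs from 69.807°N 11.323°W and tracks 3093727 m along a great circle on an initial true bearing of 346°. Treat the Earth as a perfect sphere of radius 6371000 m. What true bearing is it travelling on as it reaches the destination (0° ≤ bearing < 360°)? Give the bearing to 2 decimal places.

final bearing 210.49°

Central angle δ = d/R = 0.485595 rad.
With φ₁ = 69.807° = 1.218362 rad and θ = 346° = 6.038839 rad:
sin φ₂ = sin φ₁ cos δ + cos φ₁ sin δ cos θ = (0.938535)(0.884397) + (0.345184)(0.466735)(0.970296) = 0.986362
φ₂ = asin(0.986362) = 1.405451 rad = 80.526°.
Δλ = atan2( sin θ sin δ cos φ₁ , cos δ − sin φ₁ sin φ₂ ) = atan2(-0.038976, -0.041338) = -2.385594 rad = -136.684°.
λ₂ = -11.323° + -136.684° = -148.007°.
The forward bearing on arrival equals the back-azimuth from the destination plus 180°.
Back-azimuth from P₂ (80.53°, -148.01°) to P₁ (69.81°, -11.32°), with Δλ' = λ₁ − λ₂ = 136.68°: atan2( sin Δλ' cos φ₁ , cos φ₂ sin φ₁ − sin φ₂ cos φ₁ cos Δλ' ) = 30.49°.
Final bearing = (30.49° + 180°) mod 360° = 210.49°.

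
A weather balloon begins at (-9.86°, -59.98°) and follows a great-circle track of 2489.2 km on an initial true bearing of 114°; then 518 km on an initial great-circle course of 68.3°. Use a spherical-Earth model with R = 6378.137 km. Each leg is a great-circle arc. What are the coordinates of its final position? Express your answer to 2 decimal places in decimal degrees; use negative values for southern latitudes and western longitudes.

Apply the spherical direct solution leg by leg, carrying full precision between legs.
Leg 1: from (-9.86°, -59.98°), δ = 2489.2/6378.137 = 0.390271 rad, θ = 114° → φ = -18.11°, λ = -38.53°.
Leg 2: from (-18.11°, -38.53°), δ = 518/6378.137 = 0.081215 rad, θ = 68.3° → φ = -16.34°, λ = -34.03°.

latitude -16.34°, longitude -34.03°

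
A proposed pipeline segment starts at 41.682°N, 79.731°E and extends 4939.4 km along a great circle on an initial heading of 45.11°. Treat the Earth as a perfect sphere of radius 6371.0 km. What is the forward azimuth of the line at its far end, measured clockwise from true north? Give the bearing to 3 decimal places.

final bearing 99.548°

Angular distance δ = d/R = 4939.4 / 6371 = 0.775294 rad.
With φ₁ = 41.682° = 0.727488 rad and θ = 45.11° = 0.787318 rad:
Applying the spherical law of cosines for sides, sin φ₂ = sin φ₁ cos δ + cos φ₁ sin δ cos θ = 0.843871, so φ₂ = 57.551°.
For the longitude increment, Δλ = atan2( sin θ sin δ cos φ₁, cos δ − sin φ₁ sin φ₂ ) = atan2(0.370341, 0.153044) = 67.547°.
Hence λ₂ = 79.731° + 67.547° = 147.278°.
The forward bearing on arrival equals the back-azimuth from the destination plus 180°.
Back-azimuth from P₂ (57.551°, 147.278°) to P₁ (41.682°, 79.731°), with Δλ' = λ₁ − λ₂ = -67.547°: atan2( sin Δλ' cos φ₁ , cos φ₂ sin φ₁ − sin φ₂ cos φ₁ cos Δλ' ) = 279.548°.
Final bearing = (279.548° + 180°) mod 360° = 99.548°.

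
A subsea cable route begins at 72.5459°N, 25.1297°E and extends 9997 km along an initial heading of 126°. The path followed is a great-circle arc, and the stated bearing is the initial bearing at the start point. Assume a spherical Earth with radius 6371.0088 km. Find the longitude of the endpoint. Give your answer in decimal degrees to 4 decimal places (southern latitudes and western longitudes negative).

longitude 80.3805°

Angular distance δ = d/R = 9997 / 6371.0088 = 1.569139 rad.
Converting: φ₁ = 1.266165 rad, θ = 2.199115 rad.
sin φ₂ = sin φ₁ cos δ + cos φ₁ sin δ cos θ = (0.953958)(0.001657) + (0.299942)(0.999999)(-0.587785) = -0.174720
φ₂ = asin(-0.174720) = -0.175622 rad = -10.0624°.
For the longitude increment, Δλ = atan2( sin θ sin δ cos φ₁, cos δ − sin φ₁ sin φ₂ ) = atan2(0.242658, 0.168333) = 55.2508°.
Hence λ₂ = 25.1297° + 55.2508° = 80.3805°.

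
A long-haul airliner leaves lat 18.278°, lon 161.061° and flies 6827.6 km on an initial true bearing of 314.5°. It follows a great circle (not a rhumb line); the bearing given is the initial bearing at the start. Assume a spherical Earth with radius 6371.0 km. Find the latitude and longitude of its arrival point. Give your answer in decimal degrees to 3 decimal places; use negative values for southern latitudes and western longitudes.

latitude 47.262°, longitude 93.725°

Angular distance δ = d/R = 6827.6 / 6371 = 1.071668 rad.
With φ₁ = 18.278° = 0.319011 rad and θ = 314.5° = 5.489060 rad:
Destination latitude: φ₂ = arcsin( sin φ₁ cos δ + cos φ₁ sin δ cos θ ) = arcsin(0.734470) = 47.262°.
For the longitude increment, Δλ = atan2( sin θ sin δ cos φ₁, cos δ − sin φ₁ sin φ₂ ) = atan2(-0.594638, 0.248310) = -67.336°.
λ₂ = λ₁ + Δλ = 93.725°.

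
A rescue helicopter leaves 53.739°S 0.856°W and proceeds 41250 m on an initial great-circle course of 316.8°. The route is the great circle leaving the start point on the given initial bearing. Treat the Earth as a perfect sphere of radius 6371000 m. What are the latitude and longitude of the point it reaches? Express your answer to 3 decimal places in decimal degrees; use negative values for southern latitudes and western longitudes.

latitude -53.468°, longitude -1.283°

Central angle δ = d/R = 0.006475 rad.
With φ₁ = -53.739° = -0.937922 rad and θ = 316.8° = 5.529203 rad:
Applying the spherical law of cosines for sides, sin φ₂ = sin φ₁ cos δ + cos φ₁ sin δ cos θ = -0.803523, so φ₂ = -53.468°.
For the longitude increment, Δλ = atan2( sin θ sin δ cos φ₁, cos δ − sin φ₁ sin φ₂ ) = atan2(-0.002621, 0.352074) = -0.427°.
λ₂ = λ₁ + Δλ = -1.283°.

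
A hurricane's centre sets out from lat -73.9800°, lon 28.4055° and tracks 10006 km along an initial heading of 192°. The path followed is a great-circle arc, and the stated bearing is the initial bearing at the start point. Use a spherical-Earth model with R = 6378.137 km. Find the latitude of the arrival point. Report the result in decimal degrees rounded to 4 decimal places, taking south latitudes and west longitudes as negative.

latitude -15.7752°

The arc subtends δ = 10006/6378.137 = 1.568797 rad at the centre.
With φ₁ = -73.9800° = -1.291195 rad and θ = 192° = 3.351032 rad:
Destination latitude: φ₂ = arcsin( sin φ₁ cos δ + cos φ₁ sin δ cos θ ) = arcsin(-0.271864) = -15.7752°.
Then Δλ = atan2(-0.057378, -0.259306) = -2.923827 rad, from sin θ sin δ cos φ₁ over cos δ − sin φ₁ sin φ₂.
λ₂ = λ₁ + Δλ = -139.1174°.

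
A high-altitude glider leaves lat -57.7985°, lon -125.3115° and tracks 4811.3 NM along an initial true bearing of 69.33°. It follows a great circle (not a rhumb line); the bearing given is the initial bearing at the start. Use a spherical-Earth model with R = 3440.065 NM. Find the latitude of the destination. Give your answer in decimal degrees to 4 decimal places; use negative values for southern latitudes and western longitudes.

Angular distance δ = d/R = 4811.3 / 3440.065 = 1.398607 rad.
With φ₁ = -57.7985° = -1.008774 rad and θ = 69.33° = 1.210037 rad:
Destination latitude: φ₂ = arcsin( sin φ₁ cos δ + cos φ₁ sin δ cos θ ) = arcsin(0.040340) = 2.3119°.
For the longitude increment, Δλ = atan2( sin θ sin δ cos φ₁, cos δ − sin φ₁ sin φ₂ ) = atan2(0.491222, 0.205474) = 67.3009°.
Hence λ₂ = -125.3115° + 67.3009° = -58.0106°.

latitude 2.3119°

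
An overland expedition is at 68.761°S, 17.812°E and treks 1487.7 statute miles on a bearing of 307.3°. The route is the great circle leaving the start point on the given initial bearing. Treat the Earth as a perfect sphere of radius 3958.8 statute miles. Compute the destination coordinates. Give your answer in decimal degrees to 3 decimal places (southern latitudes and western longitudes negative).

latitude -51.856°, longitude -10.397°

The arc subtends δ = 1487.7/3958.8 = 0.375796 rad at the centre.
Converting: φ₁ = -1.200106 rad, θ = 5.363397 rad.
sin φ₂ = sin φ₁ cos δ + cos φ₁ sin δ cos θ = (-0.932077)(0.930216) + (0.362259)(0.367013)(0.605988) = -0.786465
φ₂ = asin(-0.786465) = -0.905064 rad = -51.856°.
Then Δλ = atan2(-0.105761, 0.197170) = -0.492339 rad, from sin θ sin δ cos φ₁ over cos δ − sin φ₁ sin φ₂.
λ₂ = 17.812° + -28.209° = -10.397°.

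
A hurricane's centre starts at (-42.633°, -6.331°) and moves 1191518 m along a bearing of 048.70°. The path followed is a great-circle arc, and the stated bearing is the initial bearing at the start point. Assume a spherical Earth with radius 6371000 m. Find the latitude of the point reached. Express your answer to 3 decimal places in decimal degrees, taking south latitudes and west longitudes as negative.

latitude -35.114°

Central angle δ = d/R = 0.187022 rad.
Converting: φ₁ = -0.744086 rad, θ = 0.849975 rad.
Destination latitude: φ₂ = arcsin( sin φ₁ cos δ + cos φ₁ sin δ cos θ ) = arcsin(-0.575206) = -35.114°.
Then Δλ = atan2(0.102768, 0.592976) = 0.171604 rad, from sin θ sin δ cos φ₁ over cos δ − sin φ₁ sin φ₂.
λ₂ = -6.331° + 9.832° = 3.501°.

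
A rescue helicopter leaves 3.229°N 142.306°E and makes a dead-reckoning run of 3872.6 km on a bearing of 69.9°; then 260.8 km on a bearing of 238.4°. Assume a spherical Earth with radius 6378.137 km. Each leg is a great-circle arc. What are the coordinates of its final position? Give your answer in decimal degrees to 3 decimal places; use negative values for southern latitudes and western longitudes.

Apply the spherical direct solution leg by leg, carrying full precision between legs.
Leg 1: from (3.229°, 142.306°), δ = 3872.6/6378.137 = 0.607168 rad, θ = 69.9° → φ = 14.006°, λ = 175.825°.
Leg 2: from (14.006°, 175.825°), δ = 260.8/6378.137 = 0.040890 rad, θ = 238.4° → φ = 12.770°, λ = 173.779°.

latitude 12.770°, longitude 173.779°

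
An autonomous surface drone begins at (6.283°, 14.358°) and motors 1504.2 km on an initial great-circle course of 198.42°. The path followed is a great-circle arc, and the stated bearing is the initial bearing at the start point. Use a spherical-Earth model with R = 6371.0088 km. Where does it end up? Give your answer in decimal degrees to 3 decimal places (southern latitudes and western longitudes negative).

latitude -6.557°, longitude 10.091°

δ = 1504.2/6371.0088 = 0.236101 rad (13.5276°).
Converting: φ₁ = 0.109659 rad, θ = 3.463082 rad.
Applying the spherical law of cosines for sides, sin φ₂ = sin φ₁ cos δ + cos φ₁ sin δ cos θ = -0.114193, so φ₂ = -6.557°.
For the longitude increment, Δλ = atan2( sin θ sin δ cos φ₁, cos δ − sin φ₁ sin φ₂ ) = atan2(-0.073468, 0.984755) = -4.267°.
Hence λ₂ = 14.358° + -4.267° = 10.091°.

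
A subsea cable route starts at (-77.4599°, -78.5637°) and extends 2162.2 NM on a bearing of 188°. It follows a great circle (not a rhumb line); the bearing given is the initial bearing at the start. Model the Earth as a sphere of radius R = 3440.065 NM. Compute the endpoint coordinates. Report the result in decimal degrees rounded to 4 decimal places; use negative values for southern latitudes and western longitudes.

Angular distance δ = d/R = 2162.2 / 3440.065 = 0.628535 rad.
Start latitude φ₁ = -1.351930 rad; initial bearing θ = 3.281219 rad.
sin φ₂ = sin φ₁ cos δ + cos φ₁ sin δ cos θ = (-0.976144)(0.808890) + (0.217123)(0.587960)(-0.990268) = -0.916010
φ₂ = asin(-0.916010) = -1.158020 rad = -66.3496°.
For the longitude increment, Δλ = atan2( sin θ sin δ cos φ₁, cos δ − sin φ₁ sin φ₂ ) = atan2(-0.017767, -0.085268) = -168.2301°.
λ₂ = -78.5637° + -168.2301° = -246.7938°, normalized to (−180°, 180°] → 113.2062°.

latitude -66.3496°, longitude 113.2062°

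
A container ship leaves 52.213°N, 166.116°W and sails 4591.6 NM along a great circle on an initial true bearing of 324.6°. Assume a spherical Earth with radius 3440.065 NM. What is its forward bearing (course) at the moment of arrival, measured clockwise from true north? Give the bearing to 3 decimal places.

final bearing 208.579°

Angular distance δ = d/R = 4591.6 / 3440.065 = 1.334742 rad.
Start latitude φ₁ = 0.911289 rad; initial bearing θ = 5.665339 rad.
sin φ₂ = sin φ₁ cos δ + cos φ₁ sin δ cos θ = (0.790294)(0.233868) + (0.612728)(0.972268)(0.815128) = 0.670425
φ₂ = asin(0.670425) = 0.734782 rad = 42.100°.
Δλ = atan2( sin θ sin δ cos φ₁ , cos δ − sin φ₁ sin φ₂ ) = atan2(-0.345099, -0.295965) = -2.279700 rad = -130.617°.
λ₂ = -166.116° + -130.617° = -296.733°, normalized to (−180°, 180°] → 63.267°.
The forward bearing on arrival equals the back-azimuth from the destination plus 180°.
Back-azimuth from P₂ (42.100°, 63.267°) to P₁ (52.213°, -166.116°), with Δλ' = λ₁ − λ₂ = -229.383°: atan2( sin Δλ' cos φ₁ , cos φ₂ sin φ₁ − sin φ₂ cos φ₁ cos Δλ' ) = 28.579°.
Final bearing = (28.579° + 180°) mod 360° = 208.579°.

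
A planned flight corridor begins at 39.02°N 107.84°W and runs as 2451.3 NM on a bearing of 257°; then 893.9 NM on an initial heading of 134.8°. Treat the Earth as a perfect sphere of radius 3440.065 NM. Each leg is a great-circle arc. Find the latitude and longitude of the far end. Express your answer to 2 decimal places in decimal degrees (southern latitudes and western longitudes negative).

Apply the spherical direct solution leg by leg, carrying full precision between legs.
Leg 1: from (39.02°, -107.84°), δ = 2451.3/3440.065 = 0.712574 rad, θ = 257° → φ = 21.23°, λ = -150.95°.
Leg 2: from (21.23°, -150.95°), δ = 893.9/3440.065 = 0.259850 rad, θ = 134.8° → φ = 10.44°, λ = -140.27°.

latitude 10.44°, longitude -140.27°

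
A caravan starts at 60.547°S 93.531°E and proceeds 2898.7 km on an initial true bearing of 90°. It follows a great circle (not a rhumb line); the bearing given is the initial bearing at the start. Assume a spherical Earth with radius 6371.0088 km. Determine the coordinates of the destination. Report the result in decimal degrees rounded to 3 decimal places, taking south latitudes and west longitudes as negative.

Central angle δ = d/R = 0.454983 rad.
Start latitude φ₁ = -1.056745 rad; initial bearing θ = 1.570796 rad.
Destination latitude: φ₂ = arcsin( sin φ₁ cos δ + cos φ₁ sin δ cos θ ) = arcsin(-0.782176) = -51.460°.
Then Δλ = atan2(0.216080, 0.217182) = 0.782856 rad, from sin θ sin δ cos φ₁ over cos δ − sin φ₁ sin φ₂.
Hence λ₂ = 93.531° + 44.854° = 138.385°.

latitude -51.460°, longitude 138.385°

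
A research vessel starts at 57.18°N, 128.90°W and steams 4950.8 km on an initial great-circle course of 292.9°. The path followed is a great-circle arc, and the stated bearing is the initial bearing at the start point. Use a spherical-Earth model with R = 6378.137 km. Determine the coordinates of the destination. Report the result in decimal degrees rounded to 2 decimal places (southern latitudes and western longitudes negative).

latitude 48.37°, longitude 154.83°

Central angle δ = d/R = 0.776214 rad.
With φ₁ = 57.18° = 0.997979 rad and θ = 292.9° = 5.112069 rad:
sin φ₂ = sin φ₁ cos δ + cos φ₁ sin δ cos θ = (0.840377)(0.713571) + (0.542002)(0.700583)(0.389124) = 0.747426
φ₂ = asin(0.747426) = 0.844179 rad = 48.37°.
Δλ = atan2( sin θ sin δ cos φ₁ , cos δ − sin φ₁ sin φ₂ ) = atan2(-0.349790, 0.085451) = -1.331197 rad = -76.27°.
λ₂ = -128.90° + -76.27° = -205.17°, normalized to (−180°, 180°] → 154.83°.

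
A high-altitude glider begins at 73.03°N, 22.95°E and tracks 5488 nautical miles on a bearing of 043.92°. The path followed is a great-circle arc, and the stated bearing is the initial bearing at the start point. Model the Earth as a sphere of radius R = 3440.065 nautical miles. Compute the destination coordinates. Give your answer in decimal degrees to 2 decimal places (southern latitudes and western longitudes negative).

latitude 10.76°, longitude 158.05°

Central angle δ = d/R = 1.595319 rad.
Converting: φ₁ = 1.274614 rad, θ = 0.766549 rad.
sin φ₂ = sin φ₁ cos δ + cos φ₁ sin δ cos θ = (0.956458)(-0.024520) + (0.291871)(0.999699)(0.720309) = 0.186722
φ₂ = asin(0.186722) = 0.187824 rad = 10.76°.
Then Δλ = atan2(0.202396, -0.203111) = 2.357958 rad, from sin θ sin δ cos φ₁ over cos δ − sin φ₁ sin φ₂.
λ₂ = 22.95° + 135.10° = 158.05°.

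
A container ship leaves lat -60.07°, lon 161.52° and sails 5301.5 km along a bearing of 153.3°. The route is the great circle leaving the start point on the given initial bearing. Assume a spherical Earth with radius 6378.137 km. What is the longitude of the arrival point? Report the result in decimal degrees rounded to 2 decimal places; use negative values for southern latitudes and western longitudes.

The arc subtends δ = 5301.5/6378.137 = 0.831199 rad at the centre.
Start latitude φ₁ = -1.048419 rad; initial bearing θ = 2.675590 rad.
sin φ₂ = sin φ₁ cos δ + cos φ₁ sin δ cos θ = (-0.866636)(0.673991) + (0.498942)(0.738740)(-0.893371) = -0.913390
φ₂ = asin(-0.913390) = -1.151536 rad = -65.98°.
Δλ = atan2( sin θ sin δ cos φ₁ , cos δ − sin φ₁ sin φ₂ ) = atan2(0.165614, -0.117586) = 2.188203 rad = 125.37°.
λ₂ = 161.52° + 125.37° = 286.89°, normalized to (−180°, 180°] → -73.11°.

longitude -73.11°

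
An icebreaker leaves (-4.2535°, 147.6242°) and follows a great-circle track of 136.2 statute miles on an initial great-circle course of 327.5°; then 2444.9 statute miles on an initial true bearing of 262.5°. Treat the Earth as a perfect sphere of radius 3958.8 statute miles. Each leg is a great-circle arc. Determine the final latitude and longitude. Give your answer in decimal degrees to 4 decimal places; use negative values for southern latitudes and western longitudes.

latitude -6.4510°, longitude 111.2701°

Apply the spherical direct solution leg by leg, carrying full precision between legs.
Leg 1: from (-4.2535°, 147.6242°), δ = 136.2/3958.8 = 0.034404 rad, θ = 327.5° → φ = -2.5904°, λ = 146.5641°.
Leg 2: from (-2.5904°, 146.5641°), δ = 2444.9/3958.8 = 0.617586 rad, θ = 262.5° → φ = -6.4510°, λ = 111.2701°.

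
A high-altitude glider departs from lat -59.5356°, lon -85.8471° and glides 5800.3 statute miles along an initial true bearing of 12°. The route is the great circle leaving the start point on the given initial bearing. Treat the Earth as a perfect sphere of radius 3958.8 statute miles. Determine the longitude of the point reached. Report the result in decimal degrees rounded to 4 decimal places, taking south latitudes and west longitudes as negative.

longitude -72.7953°

Angular distance δ = d/R = 5800.3 / 3958.8 = 1.465166 rad.
Converting: φ₁ = -1.039092 rad, θ = 0.209440 rad.
Applying the spherical law of cosines for sides, sin φ₂ = sin φ₁ cos δ + cos φ₁ sin δ cos θ = 0.402281, so φ₂ = 23.7209°.
Then Δλ = atan2(0.104824, 0.452178) = 0.227797 rad, from sin θ sin δ cos φ₁ over cos δ − sin φ₁ sin φ₂.
λ₂ = λ₁ + Δλ = -72.7953°.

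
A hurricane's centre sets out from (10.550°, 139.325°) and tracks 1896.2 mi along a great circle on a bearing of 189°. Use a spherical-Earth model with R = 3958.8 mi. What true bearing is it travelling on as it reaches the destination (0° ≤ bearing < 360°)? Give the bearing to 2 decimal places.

Central angle δ = d/R = 0.478984 rad.
Start latitude φ₁ = 0.184132 rad; initial bearing θ = 3.298672 rad.
Applying the spherical law of cosines for sides, sin φ₂ = sin φ₁ cos δ + cos φ₁ sin δ cos θ = -0.285019, so φ₂ = -16.560°.
For the longitude increment, Δλ = atan2( sin θ sin δ cos φ₁, cos δ − sin φ₁ sin φ₂ ) = atan2(-0.070878, 0.939649) = -4.314°.
λ₂ = 139.325° + -4.314° = 135.011°.
The forward bearing on arrival equals the back-azimuth from the destination plus 180°.
Back-azimuth from P₂ (-16.56°, 135.01°) to P₁ (10.55°, 139.32°), with Δλ' = λ₁ − λ₂ = 4.31°: atan2( sin Δλ' cos φ₁ , cos φ₂ sin φ₁ − sin φ₂ cos φ₁ cos Δλ' ) = 9.23°.
Final bearing = (9.23° + 180°) mod 360° = 189.23°.

final bearing 189.23°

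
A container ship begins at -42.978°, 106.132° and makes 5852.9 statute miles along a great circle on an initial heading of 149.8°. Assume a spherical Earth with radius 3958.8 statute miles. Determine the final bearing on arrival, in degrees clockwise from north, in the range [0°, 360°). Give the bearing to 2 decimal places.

final bearing 30.67°

δ = 5852.9/3958.8 = 1.478453 rad (84.7091°).
Converting: φ₁ = -0.750108 rad, θ = 2.614503 rad.
Destination latitude: φ₂ = arcsin( sin φ₁ cos δ + cos φ₁ sin δ cos θ ) = arcsin(-0.692485) = -43.827°.
Then Δλ = atan2(0.366449, -0.379867) = 2.374172 rad, from sin θ sin δ cos φ₁ over cos δ − sin φ₁ sin φ₂.
λ₂ = 106.132° + 136.030° = 242.162°, normalized to (−180°, 180°] → -117.838°.
The forward bearing on arrival equals the back-azimuth from the destination plus 180°.
Back-azimuth from P₂ (-43.83°, -117.84°) to P₁ (-42.98°, 106.13°), with Δλ' = λ₁ − λ₂ = 223.97°: atan2( sin Δλ' cos φ₁ , cos φ₂ sin φ₁ − sin φ₂ cos φ₁ cos Δλ' ) = 210.67°.
Final bearing = (210.67° + 180°) mod 360° = 30.67°.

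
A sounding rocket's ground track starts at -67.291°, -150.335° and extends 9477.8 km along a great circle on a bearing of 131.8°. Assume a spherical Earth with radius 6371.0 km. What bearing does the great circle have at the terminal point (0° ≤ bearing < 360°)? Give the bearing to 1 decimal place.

δ = 9477.8/6371 = 1.487647 rad (85.2359°).
Converting: φ₁ = -1.174450 rad, θ = 2.300344 rad.
Destination latitude: φ₂ = arcsin( sin φ₁ cos δ + cos φ₁ sin δ cos θ ) = arcsin(-0.333041) = -19.453°.
For the longitude increment, Δλ = atan2( sin θ sin δ cos φ₁, cos δ − sin φ₁ sin φ₂ ) = atan2(0.286797, -0.224170) = 128.012°.
λ₂ = λ₁ + Δλ = -22.323°.
The forward bearing on arrival equals the back-azimuth from the destination plus 180°.
Back-azimuth from P₂ (-19.5°, -22.3°) to P₁ (-67.3°, -150.3°), with Δλ' = λ₁ − λ₂ = -128.0°: atan2( sin Δλ' cos φ₁ , cos φ₂ sin φ₁ − sin φ₂ cos φ₁ cos Δλ' ) = 197.8°.
Final bearing = (197.8° + 180°) mod 360° = 17.8°.

final bearing 17.8°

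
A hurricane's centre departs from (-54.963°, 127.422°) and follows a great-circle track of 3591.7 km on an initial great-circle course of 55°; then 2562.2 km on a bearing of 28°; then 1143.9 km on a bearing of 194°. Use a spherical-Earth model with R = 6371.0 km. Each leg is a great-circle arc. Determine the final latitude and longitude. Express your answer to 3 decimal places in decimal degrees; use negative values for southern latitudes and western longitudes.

Apply the spherical direct solution leg by leg, carrying full precision between legs.
Leg 1: from (-54.963°, 127.422°), δ = 3591.7/6371 = 0.563758 rad, θ = 55° → φ = -31.072°, λ = 158.156°.
Leg 2: from (-31.072°, 158.156°), δ = 2562.2/6371 = 0.402166 rad, θ = 28° → φ = -10.307°, λ = 168.920°.
Leg 3: from (-10.307°, 168.920°), δ = 1143.9/6371 = 0.179548 rad, θ = 194° → φ = -20.275°, λ = 166.281°.

latitude -20.275°, longitude 166.281°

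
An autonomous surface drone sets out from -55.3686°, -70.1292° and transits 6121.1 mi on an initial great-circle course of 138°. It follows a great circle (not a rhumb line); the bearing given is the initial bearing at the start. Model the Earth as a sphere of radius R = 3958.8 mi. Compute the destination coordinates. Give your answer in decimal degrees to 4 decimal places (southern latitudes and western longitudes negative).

latitude -26.2592°, longitude 61.6340°

δ = 6121.1/3958.8 = 1.546201 rad (88.5908°).
Start latitude φ₁ = -0.966364 rad; initial bearing θ = 2.408554 rad.
Destination latitude: φ₂ = arcsin( sin φ₁ cos δ + cos φ₁ sin δ cos θ ) = arcsin(-0.442433) = -26.2592°.
Then Δλ = atan2(0.380148, -0.339452) = 2.299701 rad, from sin θ sin δ cos φ₁ over cos δ − sin φ₁ sin φ₂.
λ₂ = λ₁ + Δλ = 61.6340°.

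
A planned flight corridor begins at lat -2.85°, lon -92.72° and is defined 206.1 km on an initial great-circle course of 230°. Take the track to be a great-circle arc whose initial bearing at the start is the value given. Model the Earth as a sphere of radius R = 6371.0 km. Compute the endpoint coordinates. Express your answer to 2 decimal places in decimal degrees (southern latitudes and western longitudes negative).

latitude -4.04°, longitude -94.14°

Central angle δ = d/R = 0.032350 rad.
Start latitude φ₁ = -0.049742 rad; initial bearing θ = 4.014257 rad.
Destination latitude: φ₂ = arcsin( sin φ₁ cos δ + cos φ₁ sin δ cos θ ) = arcsin(-0.070460) = -4.04°.
Δλ = atan2( sin θ sin δ cos φ₁ , cos δ − sin φ₁ sin φ₂ ) = atan2(-0.024746, 0.995973) = -0.024841 rad = -1.42°.
λ₂ = λ₁ + Δλ = -94.14°.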